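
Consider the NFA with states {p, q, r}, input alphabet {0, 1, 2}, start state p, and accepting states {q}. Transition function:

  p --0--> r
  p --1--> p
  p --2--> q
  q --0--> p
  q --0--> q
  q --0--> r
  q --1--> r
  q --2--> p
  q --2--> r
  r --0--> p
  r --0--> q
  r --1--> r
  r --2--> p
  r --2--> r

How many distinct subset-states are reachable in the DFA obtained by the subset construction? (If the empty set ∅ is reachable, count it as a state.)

6

Start state of the DFA: {p}.
{p} --0--> {r}  [new]
{p} --1--> {p}  [seen]
{p} --2--> {q}  [new]
{r} --0--> {p, q}  [new]
{r} --1--> {r}  [seen]
{r} --2--> {p, r}  [new]
{q} --0--> {p, q, r}  [new]
{q} --1--> {r}  [seen]
{q} --2--> {p, r}  [seen]
{p, q} --0--> {p, q, r}  [seen]
{p, q} --1--> {p, r}  [seen]
{p, q} --2--> {p, q, r}  [seen]
{p, r} --0--> {p, q, r}  [seen]
{p, r} --1--> {p, r}  [seen]
{p, r} --2--> {p, q, r}  [seen]
{p, q, r} --0--> {p, q, r}  [seen]
{p, q, r} --1--> {p, r}  [seen]
{p, q, r} --2--> {p, q, r}  [seen]
Reachable DFA states: {p}, {r}, {q}, {p, q}, {p, r}, {p, q, r}.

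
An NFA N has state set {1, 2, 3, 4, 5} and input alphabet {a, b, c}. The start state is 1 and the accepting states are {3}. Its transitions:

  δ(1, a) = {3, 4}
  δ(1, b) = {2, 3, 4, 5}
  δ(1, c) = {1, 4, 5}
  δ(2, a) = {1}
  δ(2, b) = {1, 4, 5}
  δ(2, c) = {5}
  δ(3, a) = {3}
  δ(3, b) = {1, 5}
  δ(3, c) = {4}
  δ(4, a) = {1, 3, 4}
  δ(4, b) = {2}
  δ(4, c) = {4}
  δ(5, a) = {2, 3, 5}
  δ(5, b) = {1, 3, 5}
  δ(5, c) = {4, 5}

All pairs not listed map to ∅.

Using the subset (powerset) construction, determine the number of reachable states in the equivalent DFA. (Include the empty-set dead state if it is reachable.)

Start state of the DFA: {1}.
{1} --a--> {3, 4}  [new]
{1} --b--> {2, 3, 4, 5}  [new]
{1} --c--> {1, 4, 5}  [new]
{3, 4} --a--> {1, 3, 4}  [new]
{3, 4} --b--> {1, 2, 5}  [new]
{3, 4} --c--> {4}  [new]
{2, 3, 4, 5} --a--> {1, 2, 3, 4, 5}  [new]
{2, 3, 4, 5} --b--> {1, 2, 3, 4, 5}  [seen]
{2, 3, 4, 5} --c--> {4, 5}  [new]
{1, 4, 5} --a--> {1, 2, 3, 4, 5}  [seen]
{1, 4, 5} --b--> {1, 2, 3, 4, 5}  [seen]
{1, 4, 5} --c--> {1, 4, 5}  [seen]
{1, 3, 4} --a--> {1, 3, 4}  [seen]
{1, 3, 4} --b--> {1, 2, 3, 4, 5}  [seen]
{1, 3, 4} --c--> {1, 4, 5}  [seen]
{1, 2, 5} --a--> {1, 2, 3, 4, 5}  [seen]
{1, 2, 5} --b--> {1, 2, 3, 4, 5}  [seen]
{1, 2, 5} --c--> {1, 4, 5}  [seen]
{4} --a--> {1, 3, 4}  [seen]
{4} --b--> {2}  [new]
{4} --c--> {4}  [seen]
{1, 2, 3, 4, 5} --a--> {1, 2, 3, 4, 5}  [seen]
{1, 2, 3, 4, 5} --b--> {1, 2, 3, 4, 5}  [seen]
{1, 2, 3, 4, 5} --c--> {1, 4, 5}  [seen]
{4, 5} --a--> {1, 2, 3, 4, 5}  [seen]
{4, 5} --b--> {1, 2, 3, 5}  [new]
{4, 5} --c--> {4, 5}  [seen]
{2} --a--> {1}  [seen]
{2} --b--> {1, 4, 5}  [seen]
{2} --c--> {5}  [new]
{1, 2, 3, 5} --a--> {1, 2, 3, 4, 5}  [seen]
{1, 2, 3, 5} --b--> {1, 2, 3, 4, 5}  [seen]
{1, 2, 3, 5} --c--> {1, 4, 5}  [seen]
{5} --a--> {2, 3, 5}  [new]
{5} --b--> {1, 3, 5}  [new]
{5} --c--> {4, 5}  [seen]
{2, 3, 5} --a--> {1, 2, 3, 5}  [seen]
{2, 3, 5} --b--> {1, 3, 4, 5}  [new]
{2, 3, 5} --c--> {4, 5}  [seen]
{1, 3, 5} --a--> {2, 3, 4, 5}  [seen]
{1, 3, 5} --b--> {1, 2, 3, 4, 5}  [seen]
{1, 3, 5} --c--> {1, 4, 5}  [seen]
{1, 3, 4, 5} --a--> {1, 2, 3, 4, 5}  [seen]
{1, 3, 4, 5} --b--> {1, 2, 3, 4, 5}  [seen]
{1, 3, 4, 5} --c--> {1, 4, 5}  [seen]
Reachable DFA states: {1}, {3, 4}, {2, 3, 4, 5}, {1, 4, 5}, {1, 3, 4}, {1, 2, 5}, {4}, {1, 2, 3, 4, 5}, {4, 5}, {2}, {1, 2, 3, 5}, {5}, {2, 3, 5}, {1, 3, 5}, {1, 3, 4, 5}.

15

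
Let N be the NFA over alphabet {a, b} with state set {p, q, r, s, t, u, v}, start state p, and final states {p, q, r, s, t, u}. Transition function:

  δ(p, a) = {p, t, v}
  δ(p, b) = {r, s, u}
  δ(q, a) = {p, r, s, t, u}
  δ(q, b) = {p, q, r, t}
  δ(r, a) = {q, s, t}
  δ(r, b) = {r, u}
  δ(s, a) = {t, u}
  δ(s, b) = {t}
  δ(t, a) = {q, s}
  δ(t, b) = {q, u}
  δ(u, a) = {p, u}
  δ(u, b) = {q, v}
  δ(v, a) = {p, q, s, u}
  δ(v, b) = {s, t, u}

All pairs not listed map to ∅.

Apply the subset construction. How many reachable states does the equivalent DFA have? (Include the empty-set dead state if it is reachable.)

Start state of the DFA: {p}.
{p} --a--> {p, t, v}  [new]
{p} --b--> {r, s, u}  [new]
{p, t, v} --a--> {p, q, s, t, u, v}  [new]
{p, t, v} --b--> {q, r, s, t, u}  [new]
{r, s, u} --a--> {p, q, s, t, u}  [new]
{r, s, u} --b--> {q, r, t, u, v}  [new]
{p, q, s, t, u, v} --a--> {p, q, r, s, t, u, v}  [new]
{p, q, s, t, u, v} --b--> {p, q, r, s, t, u, v}  [seen]
{q, r, s, t, u} --a--> {p, q, r, s, t, u}  [new]
{q, r, s, t, u} --b--> {p, q, r, t, u, v}  [new]
{p, q, s, t, u} --a--> {p, q, r, s, t, u, v}  [seen]
{p, q, s, t, u} --b--> {p, q, r, s, t, u, v}  [seen]
{q, r, t, u, v} --a--> {p, q, r, s, t, u}  [seen]
{q, r, t, u, v} --b--> {p, q, r, s, t, u, v}  [seen]
{p, q, r, s, t, u, v} --a--> {p, q, r, s, t, u, v}  [seen]
{p, q, r, s, t, u, v} --b--> {p, q, r, s, t, u, v}  [seen]
{p, q, r, s, t, u} --a--> {p, q, r, s, t, u, v}  [seen]
{p, q, r, s, t, u} --b--> {p, q, r, s, t, u, v}  [seen]
{p, q, r, t, u, v} --a--> {p, q, r, s, t, u, v}  [seen]
{p, q, r, t, u, v} --b--> {p, q, r, s, t, u, v}  [seen]
Reachable DFA states: {p}, {p, t, v}, {r, s, u}, {p, q, s, t, u, v}, {q, r, s, t, u}, {p, q, s, t, u}, {q, r, t, u, v}, {p, q, r, s, t, u, v}, {p, q, r, s, t, u}, {p, q, r, t, u, v}.

10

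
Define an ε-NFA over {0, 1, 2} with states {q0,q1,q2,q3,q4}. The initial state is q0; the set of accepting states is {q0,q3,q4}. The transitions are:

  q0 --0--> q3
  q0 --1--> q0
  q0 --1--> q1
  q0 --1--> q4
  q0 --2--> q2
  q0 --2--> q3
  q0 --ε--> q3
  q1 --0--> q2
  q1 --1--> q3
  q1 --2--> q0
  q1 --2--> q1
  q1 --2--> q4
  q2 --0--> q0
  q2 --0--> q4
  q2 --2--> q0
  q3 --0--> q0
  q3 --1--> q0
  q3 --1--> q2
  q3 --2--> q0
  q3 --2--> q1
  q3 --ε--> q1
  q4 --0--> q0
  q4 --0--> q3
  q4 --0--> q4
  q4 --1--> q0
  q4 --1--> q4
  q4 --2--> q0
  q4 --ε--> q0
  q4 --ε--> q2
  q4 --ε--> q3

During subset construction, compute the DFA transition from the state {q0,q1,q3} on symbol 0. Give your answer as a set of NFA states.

δ(q0,0) = {q3}; δ(q1,0) = {q2}; δ(q3,0) = {q0}.
Union: {q0,q2,q3}.
ε-closure gives {q0,q1,q2,q3}.

{q0,q1,q2,q3}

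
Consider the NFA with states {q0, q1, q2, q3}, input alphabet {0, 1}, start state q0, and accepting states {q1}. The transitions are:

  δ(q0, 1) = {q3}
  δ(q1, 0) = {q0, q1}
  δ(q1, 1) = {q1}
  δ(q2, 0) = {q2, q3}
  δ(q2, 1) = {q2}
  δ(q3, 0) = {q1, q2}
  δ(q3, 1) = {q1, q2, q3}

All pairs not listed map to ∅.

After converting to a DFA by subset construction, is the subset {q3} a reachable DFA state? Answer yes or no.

Start state of the DFA: {q0}.
{q0} --0--> ∅  [new]
{q0} --1--> {q3}  [new]
∅ --0--> ∅  [seen]
∅ --1--> ∅  [seen]
{q3} --0--> {q1, q2}  [new]
{q3} --1--> {q1, q2, q3}  [new]
{q1, q2} --0--> {q0, q1, q2, q3}  [new]
{q1, q2} --1--> {q1, q2}  [seen]
{q1, q2, q3} --0--> {q0, q1, q2, q3}  [seen]
{q1, q2, q3} --1--> {q1, q2, q3}  [seen]
{q0, q1, q2, q3} --0--> {q0, q1, q2, q3}  [seen]
{q0, q1, q2, q3} --1--> {q1, q2, q3}  [seen]
Reachable DFA states: {q0}, ∅, {q3}, {q1, q2}, {q1, q2, q3}, {q0, q1, q2, q3}.
{q3} is among them.

yes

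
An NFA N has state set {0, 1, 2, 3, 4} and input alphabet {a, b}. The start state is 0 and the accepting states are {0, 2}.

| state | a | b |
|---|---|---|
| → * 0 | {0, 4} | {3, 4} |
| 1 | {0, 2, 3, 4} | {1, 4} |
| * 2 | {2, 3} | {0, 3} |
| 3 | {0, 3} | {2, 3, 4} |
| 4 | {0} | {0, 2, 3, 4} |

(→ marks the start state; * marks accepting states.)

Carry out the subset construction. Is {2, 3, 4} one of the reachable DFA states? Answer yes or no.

yes

Start state of the DFA: {0}.
{0} --a--> {0, 4}  [new]
{0} --b--> {3, 4}  [new]
{0, 4} --a--> {0, 4}  [seen]
{0, 4} --b--> {0, 2, 3, 4}  [new]
{3, 4} --a--> {0, 3}  [new]
{3, 4} --b--> {0, 2, 3, 4}  [seen]
{0, 2, 3, 4} --a--> {0, 2, 3, 4}  [seen]
{0, 2, 3, 4} --b--> {0, 2, 3, 4}  [seen]
{0, 3} --a--> {0, 3, 4}  [new]
{0, 3} --b--> {2, 3, 4}  [new]
{0, 3, 4} --a--> {0, 3, 4}  [seen]
{0, 3, 4} --b--> {0, 2, 3, 4}  [seen]
{2, 3, 4} --a--> {0, 2, 3}  [new]
{2, 3, 4} --b--> {0, 2, 3, 4}  [seen]
{0, 2, 3} --a--> {0, 2, 3, 4}  [seen]
{0, 2, 3} --b--> {0, 2, 3, 4}  [seen]
Reachable DFA states: {0}, {0, 4}, {3, 4}, {0, 2, 3, 4}, {0, 3}, {0, 3, 4}, {2, 3, 4}, {0, 2, 3}.
{2, 3, 4} is among them.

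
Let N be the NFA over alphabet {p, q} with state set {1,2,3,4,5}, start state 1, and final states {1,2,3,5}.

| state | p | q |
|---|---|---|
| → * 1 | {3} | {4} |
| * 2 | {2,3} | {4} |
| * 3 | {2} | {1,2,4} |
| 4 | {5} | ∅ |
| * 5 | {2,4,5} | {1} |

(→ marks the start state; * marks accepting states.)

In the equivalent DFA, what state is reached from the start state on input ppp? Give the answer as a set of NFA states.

Start: {1}.
δ(1,p) = {3}.
Union: {3}.
After p: {3}.
δ(3,p) = {2}.
Union: {2}.
After p: {2}.
δ(2,p) = {2,3}.
Union: {2,3}.
After p: {2,3}.

{2,3}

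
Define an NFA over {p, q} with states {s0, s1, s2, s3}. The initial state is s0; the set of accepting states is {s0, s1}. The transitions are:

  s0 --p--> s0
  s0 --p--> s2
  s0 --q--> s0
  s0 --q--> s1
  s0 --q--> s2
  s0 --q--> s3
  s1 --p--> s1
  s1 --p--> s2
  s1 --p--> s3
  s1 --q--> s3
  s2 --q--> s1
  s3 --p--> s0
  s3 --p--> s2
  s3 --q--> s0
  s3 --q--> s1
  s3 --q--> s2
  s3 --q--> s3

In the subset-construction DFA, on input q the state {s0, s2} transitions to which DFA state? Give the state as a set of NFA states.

δ(s0,q) = {s0, s1, s2, s3}; δ(s2,q) = {s1}.
Union: {s0, s1, s2, s3}.

{s0, s1, s2, s3}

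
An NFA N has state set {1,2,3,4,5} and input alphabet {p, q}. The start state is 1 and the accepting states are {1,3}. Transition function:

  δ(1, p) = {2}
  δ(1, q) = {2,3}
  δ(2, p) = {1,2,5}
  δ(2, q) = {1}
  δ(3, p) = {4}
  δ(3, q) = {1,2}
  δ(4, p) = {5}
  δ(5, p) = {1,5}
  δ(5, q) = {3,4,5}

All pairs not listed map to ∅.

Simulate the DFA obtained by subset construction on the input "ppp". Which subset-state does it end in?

Start: {1}.
δ(1,p) = {2}.
Union: {2}.
After p: {2}.
δ(2,p) = {1,2,5}.
Union: {1,2,5}.
After p: {1,2,5}.
δ(1,p) = {2}; δ(2,p) = {1,2,5}; δ(5,p) = {1,5}.
Union: {1,2,5}.
After p: {1,2,5}.

{1,2,5}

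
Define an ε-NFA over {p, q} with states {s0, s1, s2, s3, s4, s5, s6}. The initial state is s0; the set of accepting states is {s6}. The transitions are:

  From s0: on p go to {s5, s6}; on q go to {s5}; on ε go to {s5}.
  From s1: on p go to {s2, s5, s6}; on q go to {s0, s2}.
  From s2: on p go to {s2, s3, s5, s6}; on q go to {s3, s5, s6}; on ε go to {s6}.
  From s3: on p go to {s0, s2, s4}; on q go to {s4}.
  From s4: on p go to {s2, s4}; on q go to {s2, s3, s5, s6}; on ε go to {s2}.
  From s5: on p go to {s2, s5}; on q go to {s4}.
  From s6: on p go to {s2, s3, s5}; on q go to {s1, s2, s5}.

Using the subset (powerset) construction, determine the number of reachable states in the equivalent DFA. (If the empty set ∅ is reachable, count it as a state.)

8

Start state of the DFA: {s0, s5} (ε-closure of the NFA start).
{s0, s5} --p--> {s2, s5, s6}  [new]
{s0, s5} --q--> {s2, s4, s5, s6}  [new]
{s2, s5, s6} --p--> {s2, s3, s5, s6}  [new]
{s2, s5, s6} --q--> {s1, s2, s3, s4, s5, s6}  [new]
{s2, s4, s5, s6} --p--> {s2, s3, s4, s5, s6}  [new]
{s2, s4, s5, s6} --q--> {s1, s2, s3, s4, s5, s6}  [seen]
{s2, s3, s5, s6} --p--> {s0, s2, s3, s4, s5, s6}  [new]
{s2, s3, s5, s6} --q--> {s1, s2, s3, s4, s5, s6}  [seen]
{s1, s2, s3, s4, s5, s6} --p--> {s0, s2, s3, s4, s5, s6}  [seen]
{s1, s2, s3, s4, s5, s6} --q--> {s0, s1, s2, s3, s4, s5, s6}  [new]
{s2, s3, s4, s5, s6} --p--> {s0, s2, s3, s4, s5, s6}  [seen]
{s2, s3, s4, s5, s6} --q--> {s1, s2, s3, s4, s5, s6}  [seen]
{s0, s2, s3, s4, s5, s6} --p--> {s0, s2, s3, s4, s5, s6}  [seen]
{s0, s2, s3, s4, s5, s6} --q--> {s1, s2, s3, s4, s5, s6}  [seen]
{s0, s1, s2, s3, s4, s5, s6} --p--> {s0, s2, s3, s4, s5, s6}  [seen]
{s0, s1, s2, s3, s4, s5, s6} --q--> {s0, s1, s2, s3, s4, s5, s6}  [seen]
Reachable DFA states: {s0, s5}, {s2, s5, s6}, {s2, s4, s5, s6}, {s2, s3, s5, s6}, {s1, s2, s3, s4, s5, s6}, {s2, s3, s4, s5, s6}, {s0, s2, s3, s4, s5, s6}, {s0, s1, s2, s3, s4, s5, s6}.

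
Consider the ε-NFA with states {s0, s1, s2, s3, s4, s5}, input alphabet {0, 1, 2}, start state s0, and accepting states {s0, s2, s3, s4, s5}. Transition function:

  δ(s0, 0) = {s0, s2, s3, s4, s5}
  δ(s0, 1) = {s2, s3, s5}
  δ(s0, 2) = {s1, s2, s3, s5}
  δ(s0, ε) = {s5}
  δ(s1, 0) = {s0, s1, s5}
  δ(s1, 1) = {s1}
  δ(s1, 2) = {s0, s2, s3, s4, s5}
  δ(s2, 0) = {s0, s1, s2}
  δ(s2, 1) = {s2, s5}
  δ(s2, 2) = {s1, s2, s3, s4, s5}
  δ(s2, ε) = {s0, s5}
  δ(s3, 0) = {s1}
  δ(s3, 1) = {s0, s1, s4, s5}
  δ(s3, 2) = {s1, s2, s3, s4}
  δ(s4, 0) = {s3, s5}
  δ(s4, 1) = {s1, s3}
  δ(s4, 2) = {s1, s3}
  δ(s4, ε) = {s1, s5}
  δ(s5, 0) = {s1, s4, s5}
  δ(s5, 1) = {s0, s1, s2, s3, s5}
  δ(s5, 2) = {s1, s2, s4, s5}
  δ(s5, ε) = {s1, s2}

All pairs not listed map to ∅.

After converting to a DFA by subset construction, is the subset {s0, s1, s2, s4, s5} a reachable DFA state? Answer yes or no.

Start state of the DFA: {s0, s1, s2, s5} (ε-closure of the NFA start).
{s0, s1, s2, s5} --0--> {s0, s1, s2, s3, s4, s5}  [new]
{s0, s1, s2, s5} --1--> {s0, s1, s2, s3, s5}  [new]
{s0, s1, s2, s5} --2--> {s0, s1, s2, s3, s4, s5}  [seen]
{s0, s1, s2, s3, s4, s5} --0--> {s0, s1, s2, s3, s4, s5}  [seen]
{s0, s1, s2, s3, s4, s5} --1--> {s0, s1, s2, s3, s4, s5}  [seen]
{s0, s1, s2, s3, s4, s5} --2--> {s0, s1, s2, s3, s4, s5}  [seen]
{s0, s1, s2, s3, s5} --0--> {s0, s1, s2, s3, s4, s5}  [seen]
{s0, s1, s2, s3, s5} --1--> {s0, s1, s2, s3, s4, s5}  [seen]
{s0, s1, s2, s3, s5} --2--> {s0, s1, s2, s3, s4, s5}  [seen]
Reachable DFA states: {s0, s1, s2, s5}, {s0, s1, s2, s3, s4, s5}, {s0, s1, s2, s3, s5}.
{s0, s1, s2, s4, s5} is not among them.

no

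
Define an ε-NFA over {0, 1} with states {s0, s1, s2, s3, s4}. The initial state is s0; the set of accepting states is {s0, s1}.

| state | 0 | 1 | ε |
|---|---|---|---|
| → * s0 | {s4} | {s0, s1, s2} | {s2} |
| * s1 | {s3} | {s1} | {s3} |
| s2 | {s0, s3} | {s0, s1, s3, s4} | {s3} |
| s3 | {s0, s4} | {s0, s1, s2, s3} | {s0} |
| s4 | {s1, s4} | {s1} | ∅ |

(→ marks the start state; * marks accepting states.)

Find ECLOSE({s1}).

Begin with {s1}.
s1 →ε {s3}; add s3.
s3 →ε {s0}; add s0.
s0 →ε {s2}; add s2.
ε-closure = {s0, s1, s2, s3}.

{s0, s1, s2, s3}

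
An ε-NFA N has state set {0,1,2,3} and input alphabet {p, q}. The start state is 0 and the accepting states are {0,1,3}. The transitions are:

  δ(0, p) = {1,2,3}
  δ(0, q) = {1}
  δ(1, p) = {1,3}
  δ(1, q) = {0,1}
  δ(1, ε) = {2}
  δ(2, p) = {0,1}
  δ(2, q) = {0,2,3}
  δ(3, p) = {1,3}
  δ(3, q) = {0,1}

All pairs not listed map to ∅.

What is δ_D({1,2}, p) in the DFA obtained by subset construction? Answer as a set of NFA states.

{0,1,2,3}

δ(1,p) = {1,3}; δ(2,p) = {0,1}.
Union: {0,1,3}.
ε-closure gives {0,1,2,3}.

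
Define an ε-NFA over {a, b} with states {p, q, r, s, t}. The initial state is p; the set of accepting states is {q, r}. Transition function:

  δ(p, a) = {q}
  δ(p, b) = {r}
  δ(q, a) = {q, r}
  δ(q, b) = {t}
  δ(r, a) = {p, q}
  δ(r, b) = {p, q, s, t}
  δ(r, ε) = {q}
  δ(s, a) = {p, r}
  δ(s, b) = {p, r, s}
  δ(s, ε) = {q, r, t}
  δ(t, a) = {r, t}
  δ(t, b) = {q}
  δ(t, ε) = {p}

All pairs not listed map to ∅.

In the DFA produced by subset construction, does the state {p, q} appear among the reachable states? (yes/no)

Start state of the DFA: {p} (ε-closure of the NFA start).
{p} --a--> {q}  [new]
{p} --b--> {q, r}  [new]
{q} --a--> {q, r}  [seen]
{q} --b--> {p, t}  [new]
{q, r} --a--> {p, q, r}  [new]
{q, r} --b--> {p, q, r, s, t}  [new]
{p, t} --a--> {p, q, r, t}  [new]
{p, t} --b--> {q, r}  [seen]
{p, q, r} --a--> {p, q, r}  [seen]
{p, q, r} --b--> {p, q, r, s, t}  [seen]
{p, q, r, s, t} --a--> {p, q, r, t}  [seen]
{p, q, r, s, t} --b--> {p, q, r, s, t}  [seen]
{p, q, r, t} --a--> {p, q, r, t}  [seen]
{p, q, r, t} --b--> {p, q, r, s, t}  [seen]
Reachable DFA states: {p}, {q}, {q, r}, {p, t}, {p, q, r}, {p, q, r, s, t}, {p, q, r, t}.
{p, q} is not among them.

no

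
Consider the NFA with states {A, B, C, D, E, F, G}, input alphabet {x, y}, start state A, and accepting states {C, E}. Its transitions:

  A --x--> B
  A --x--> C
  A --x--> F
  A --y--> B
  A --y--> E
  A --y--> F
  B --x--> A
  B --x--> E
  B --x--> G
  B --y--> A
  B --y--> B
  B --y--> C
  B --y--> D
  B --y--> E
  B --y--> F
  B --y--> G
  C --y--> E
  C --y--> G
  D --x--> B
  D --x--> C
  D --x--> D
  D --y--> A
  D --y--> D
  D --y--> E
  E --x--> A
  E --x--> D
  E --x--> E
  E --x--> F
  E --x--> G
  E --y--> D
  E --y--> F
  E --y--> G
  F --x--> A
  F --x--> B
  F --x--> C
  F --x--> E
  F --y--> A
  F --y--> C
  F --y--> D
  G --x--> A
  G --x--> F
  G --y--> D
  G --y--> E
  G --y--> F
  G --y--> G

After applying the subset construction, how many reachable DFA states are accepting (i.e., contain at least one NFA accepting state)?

4

Start state of the DFA: {A}.
{A} --x--> {B, C, F}  [new]
{A} --y--> {B, E, F}  [new]
{B, C, F} --x--> {A, B, C, E, G}  [new]
{B, C, F} --y--> {A, B, C, D, E, F, G}  [new]
{B, E, F} --x--> {A, B, C, D, E, F, G}  [seen]
{B, E, F} --y--> {A, B, C, D, E, F, G}  [seen]
{A, B, C, E, G} --x--> {A, B, C, D, E, F, G}  [seen]
{A, B, C, E, G} --y--> {A, B, C, D, E, F, G}  [seen]
{A, B, C, D, E, F, G} --x--> {A, B, C, D, E, F, G}  [seen]
{A, B, C, D, E, F, G} --y--> {A, B, C, D, E, F, G}  [seen]
Reachable DFA states: {A}, {B, C, F}, {B, E, F}, {A, B, C, E, G}, {A, B, C, D, E, F, G}.
Accepting DFA states (contain an NFA accepting state): {B, C, F}, {B, E, F}, {A, B, C, E, G}, {A, B, C, D, E, F, G}.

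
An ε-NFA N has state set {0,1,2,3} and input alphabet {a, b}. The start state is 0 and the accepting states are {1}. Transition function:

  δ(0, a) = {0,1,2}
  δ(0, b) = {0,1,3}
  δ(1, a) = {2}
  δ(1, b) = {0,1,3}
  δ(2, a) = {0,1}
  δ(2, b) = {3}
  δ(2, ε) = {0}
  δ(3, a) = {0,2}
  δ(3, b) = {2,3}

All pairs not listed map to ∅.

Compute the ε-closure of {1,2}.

Begin with {1,2}.
2 →ε {0}; add 0.
ε-closure = {0,1,2}.

{0,1,2}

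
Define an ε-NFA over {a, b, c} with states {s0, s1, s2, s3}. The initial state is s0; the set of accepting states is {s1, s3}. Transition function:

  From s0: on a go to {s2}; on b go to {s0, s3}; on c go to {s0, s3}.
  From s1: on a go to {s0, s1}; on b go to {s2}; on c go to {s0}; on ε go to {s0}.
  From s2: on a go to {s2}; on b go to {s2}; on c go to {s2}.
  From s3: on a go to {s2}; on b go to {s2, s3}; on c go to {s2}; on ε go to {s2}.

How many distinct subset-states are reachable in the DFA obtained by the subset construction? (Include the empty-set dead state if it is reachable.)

3

Start state of the DFA: {s0} (ε-closure of the NFA start).
{s0} --a--> {s2}  [new]
{s0} --b--> {s0, s2, s3}  [new]
{s0} --c--> {s0, s2, s3}  [seen]
{s2} --a--> {s2}  [seen]
{s2} --b--> {s2}  [seen]
{s2} --c--> {s2}  [seen]
{s0, s2, s3} --a--> {s2}  [seen]
{s0, s2, s3} --b--> {s0, s2, s3}  [seen]
{s0, s2, s3} --c--> {s0, s2, s3}  [seen]
Reachable DFA states: {s0}, {s2}, {s0, s2, s3}.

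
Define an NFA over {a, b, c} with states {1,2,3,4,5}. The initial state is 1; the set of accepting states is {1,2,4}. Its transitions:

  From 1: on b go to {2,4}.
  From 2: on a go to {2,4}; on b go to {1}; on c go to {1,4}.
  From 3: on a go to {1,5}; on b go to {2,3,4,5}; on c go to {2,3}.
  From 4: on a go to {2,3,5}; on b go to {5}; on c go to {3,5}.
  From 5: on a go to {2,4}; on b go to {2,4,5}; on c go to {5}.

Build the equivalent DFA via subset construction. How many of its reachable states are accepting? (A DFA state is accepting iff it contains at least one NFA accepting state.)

9

Start state of the DFA: {1}.
{1} --a--> ∅  [new]
{1} --b--> {2,4}  [new]
{1} --c--> ∅  [seen]
∅ --a--> ∅  [seen]
∅ --b--> ∅  [seen]
∅ --c--> ∅  [seen]
{2,4} --a--> {2,3,4,5}  [new]
{2,4} --b--> {1,5}  [new]
{2,4} --c--> {1,3,4,5}  [new]
{2,3,4,5} --a--> {1,2,3,4,5}  [new]
{2,3,4,5} --b--> {1,2,3,4,5}  [seen]
{2,3,4,5} --c--> {1,2,3,4,5}  [seen]
{1,5} --a--> {2,4}  [seen]
{1,5} --b--> {2,4,5}  [new]
{1,5} --c--> {5}  [new]
{1,3,4,5} --a--> {1,2,3,4,5}  [seen]
{1,3,4,5} --b--> {2,3,4,5}  [seen]
{1,3,4,5} --c--> {2,3,5}  [new]
{1,2,3,4,5} --a--> {1,2,3,4,5}  [seen]
{1,2,3,4,5} --b--> {1,2,3,4,5}  [seen]
{1,2,3,4,5} --c--> {1,2,3,4,5}  [seen]
{2,4,5} --a--> {2,3,4,5}  [seen]
{2,4,5} --b--> {1,2,4,5}  [new]
{2,4,5} --c--> {1,3,4,5}  [seen]
{5} --a--> {2,4}  [seen]
{5} --b--> {2,4,5}  [seen]
{5} --c--> {5}  [seen]
{2,3,5} --a--> {1,2,4,5}  [seen]
{2,3,5} --b--> {1,2,3,4,5}  [seen]
{2,3,5} --c--> {1,2,3,4,5}  [seen]
{1,2,4,5} --a--> {2,3,4,5}  [seen]
{1,2,4,5} --b--> {1,2,4,5}  [seen]
{1,2,4,5} --c--> {1,3,4,5}  [seen]
Reachable DFA states: {1}, ∅, {2,4}, {2,3,4,5}, {1,5}, {1,3,4,5}, {1,2,3,4,5}, {2,4,5}, {5}, {2,3,5}, {1,2,4,5}.
Accepting DFA states (contain an NFA accepting state): {1}, {2,4}, {2,3,4,5}, {1,5}, {1,3,4,5}, {1,2,3,4,5}, {2,4,5}, {2,3,5}, {1,2,4,5}.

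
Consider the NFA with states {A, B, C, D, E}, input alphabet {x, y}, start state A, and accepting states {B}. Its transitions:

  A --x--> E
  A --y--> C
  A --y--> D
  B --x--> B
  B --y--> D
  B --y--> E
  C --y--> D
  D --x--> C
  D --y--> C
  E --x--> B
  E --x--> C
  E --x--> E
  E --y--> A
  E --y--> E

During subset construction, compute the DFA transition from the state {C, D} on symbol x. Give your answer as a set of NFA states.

δ(C,x) = ∅; δ(D,x) = {C}.
Union: {C}.

{C}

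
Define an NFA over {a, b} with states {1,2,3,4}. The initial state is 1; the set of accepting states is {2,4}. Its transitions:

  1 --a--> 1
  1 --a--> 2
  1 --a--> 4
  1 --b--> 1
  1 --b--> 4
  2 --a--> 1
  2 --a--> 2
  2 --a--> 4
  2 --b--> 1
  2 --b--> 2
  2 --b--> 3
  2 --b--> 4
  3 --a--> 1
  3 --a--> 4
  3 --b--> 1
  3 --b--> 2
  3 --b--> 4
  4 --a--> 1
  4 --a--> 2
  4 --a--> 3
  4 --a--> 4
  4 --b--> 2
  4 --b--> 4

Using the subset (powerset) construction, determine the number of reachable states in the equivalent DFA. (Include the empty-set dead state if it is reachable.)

4

Start state of the DFA: {1}.
{1} --a--> {1,2,4}  [new]
{1} --b--> {1,4}  [new]
{1,2,4} --a--> {1,2,3,4}  [new]
{1,2,4} --b--> {1,2,3,4}  [seen]
{1,4} --a--> {1,2,3,4}  [seen]
{1,4} --b--> {1,2,4}  [seen]
{1,2,3,4} --a--> {1,2,3,4}  [seen]
{1,2,3,4} --b--> {1,2,3,4}  [seen]
Reachable DFA states: {1}, {1,2,4}, {1,4}, {1,2,3,4}.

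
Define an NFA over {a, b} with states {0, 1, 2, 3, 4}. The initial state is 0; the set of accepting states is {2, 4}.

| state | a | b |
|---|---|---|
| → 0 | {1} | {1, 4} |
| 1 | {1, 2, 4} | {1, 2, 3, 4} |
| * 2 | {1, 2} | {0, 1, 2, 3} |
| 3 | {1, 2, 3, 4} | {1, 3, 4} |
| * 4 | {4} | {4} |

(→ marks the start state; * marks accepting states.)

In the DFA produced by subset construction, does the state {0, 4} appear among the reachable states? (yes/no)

Start state of the DFA: {0}.
{0} --a--> {1}  [new]
{0} --b--> {1, 4}  [new]
{1} --a--> {1, 2, 4}  [new]
{1} --b--> {1, 2, 3, 4}  [new]
{1, 4} --a--> {1, 2, 4}  [seen]
{1, 4} --b--> {1, 2, 3, 4}  [seen]
{1, 2, 4} --a--> {1, 2, 4}  [seen]
{1, 2, 4} --b--> {0, 1, 2, 3, 4}  [new]
{1, 2, 3, 4} --a--> {1, 2, 3, 4}  [seen]
{1, 2, 3, 4} --b--> {0, 1, 2, 3, 4}  [seen]
{0, 1, 2, 3, 4} --a--> {1, 2, 3, 4}  [seen]
{0, 1, 2, 3, 4} --b--> {0, 1, 2, 3, 4}  [seen]
Reachable DFA states: {0}, {1}, {1, 4}, {1, 2, 4}, {1, 2, 3, 4}, {0, 1, 2, 3, 4}.
{0, 4} is not among them.

no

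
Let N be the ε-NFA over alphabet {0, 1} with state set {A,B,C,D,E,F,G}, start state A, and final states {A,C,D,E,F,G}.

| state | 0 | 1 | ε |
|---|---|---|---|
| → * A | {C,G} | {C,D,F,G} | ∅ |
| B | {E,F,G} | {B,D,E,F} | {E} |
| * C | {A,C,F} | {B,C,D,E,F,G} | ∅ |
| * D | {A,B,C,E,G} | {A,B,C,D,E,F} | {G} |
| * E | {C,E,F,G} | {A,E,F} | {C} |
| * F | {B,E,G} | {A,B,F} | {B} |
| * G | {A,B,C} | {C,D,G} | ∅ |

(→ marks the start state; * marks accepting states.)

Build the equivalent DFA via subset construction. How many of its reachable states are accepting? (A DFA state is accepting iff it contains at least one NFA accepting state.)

Start state of the DFA: {A} (ε-closure of the NFA start).
{A} --0--> {C,G}  [new]
{A} --1--> {B,C,D,E,F,G}  [new]
{C,G} --0--> {A,B,C,E,F}  [new]
{C,G} --1--> {B,C,D,E,F,G}  [seen]
{B,C,D,E,F,G} --0--> {A,B,C,E,F,G}  [new]
{B,C,D,E,F,G} --1--> {A,B,C,D,E,F,G}  [new]
{A,B,C,E,F} --0--> {A,B,C,E,F,G}  [seen]
{A,B,C,E,F} --1--> {A,B,C,D,E,F,G}  [seen]
{A,B,C,E,F,G} --0--> {A,B,C,E,F,G}  [seen]
{A,B,C,E,F,G} --1--> {A,B,C,D,E,F,G}  [seen]
{A,B,C,D,E,F,G} --0--> {A,B,C,E,F,G}  [seen]
{A,B,C,D,E,F,G} --1--> {A,B,C,D,E,F,G}  [seen]
Reachable DFA states: {A}, {C,G}, {B,C,D,E,F,G}, {A,B,C,E,F}, {A,B,C,E,F,G}, {A,B,C,D,E,F,G}.
Accepting DFA states (contain an NFA accepting state): {A}, {C,G}, {B,C,D,E,F,G}, {A,B,C,E,F}, {A,B,C,E,F,G}, {A,B,C,D,E,F,G}.

6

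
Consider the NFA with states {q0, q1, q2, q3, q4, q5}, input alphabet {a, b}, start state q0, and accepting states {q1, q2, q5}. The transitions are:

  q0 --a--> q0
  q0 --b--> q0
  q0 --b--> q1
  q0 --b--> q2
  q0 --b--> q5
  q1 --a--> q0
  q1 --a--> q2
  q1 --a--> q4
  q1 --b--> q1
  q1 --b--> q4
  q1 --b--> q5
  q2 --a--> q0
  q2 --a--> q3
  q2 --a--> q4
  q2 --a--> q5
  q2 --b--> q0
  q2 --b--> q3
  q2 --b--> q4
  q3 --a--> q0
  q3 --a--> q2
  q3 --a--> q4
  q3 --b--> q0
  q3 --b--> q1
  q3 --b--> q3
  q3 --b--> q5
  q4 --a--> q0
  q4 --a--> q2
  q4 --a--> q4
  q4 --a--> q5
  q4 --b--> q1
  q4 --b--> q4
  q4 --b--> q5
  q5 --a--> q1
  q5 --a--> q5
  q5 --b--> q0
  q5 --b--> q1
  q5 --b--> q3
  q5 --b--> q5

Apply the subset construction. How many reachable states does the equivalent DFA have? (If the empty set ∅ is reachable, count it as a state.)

3

Start state of the DFA: {q0}.
{q0} --a--> {q0}  [seen]
{q0} --b--> {q0, q1, q2, q5}  [new]
{q0, q1, q2, q5} --a--> {q0, q1, q2, q3, q4, q5}  [new]
{q0, q1, q2, q5} --b--> {q0, q1, q2, q3, q4, q5}  [seen]
{q0, q1, q2, q3, q4, q5} --a--> {q0, q1, q2, q3, q4, q5}  [seen]
{q0, q1, q2, q3, q4, q5} --b--> {q0, q1, q2, q3, q4, q5}  [seen]
Reachable DFA states: {q0}, {q0, q1, q2, q5}, {q0, q1, q2, q3, q4, q5}.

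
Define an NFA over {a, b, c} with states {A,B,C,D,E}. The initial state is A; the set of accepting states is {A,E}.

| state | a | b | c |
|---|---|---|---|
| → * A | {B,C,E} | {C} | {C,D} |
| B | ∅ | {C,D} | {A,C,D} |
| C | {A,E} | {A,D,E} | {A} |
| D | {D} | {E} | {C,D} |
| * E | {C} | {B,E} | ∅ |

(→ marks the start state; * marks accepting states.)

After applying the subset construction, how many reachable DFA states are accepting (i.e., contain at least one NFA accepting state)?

Start state of the DFA: {A}.
{A} --a--> {B,C,E}  [new]
{A} --b--> {C}  [new]
{A} --c--> {C,D}  [new]
{B,C,E} --a--> {A,C,E}  [new]
{B,C,E} --b--> {A,B,C,D,E}  [new]
{B,C,E} --c--> {A,C,D}  [new]
{C} --a--> {A,E}  [new]
{C} --b--> {A,D,E}  [new]
{C} --c--> {A}  [seen]
{C,D} --a--> {A,D,E}  [seen]
{C,D} --b--> {A,D,E}  [seen]
{C,D} --c--> {A,C,D}  [seen]
{A,C,E} --a--> {A,B,C,E}  [new]
{A,C,E} --b--> {A,B,C,D,E}  [seen]
{A,C,E} --c--> {A,C,D}  [seen]
{A,B,C,D,E} --a--> {A,B,C,D,E}  [seen]
{A,B,C,D,E} --b--> {A,B,C,D,E}  [seen]
{A,B,C,D,E} --c--> {A,C,D}  [seen]
{A,C,D} --a--> {A,B,C,D,E}  [seen]
{A,C,D} --b--> {A,C,D,E}  [new]
{A,C,D} --c--> {A,C,D}  [seen]
{A,E} --a--> {B,C,E}  [seen]
{A,E} --b--> {B,C,E}  [seen]
{A,E} --c--> {C,D}  [seen]
{A,D,E} --a--> {B,C,D,E}  [new]
{A,D,E} --b--> {B,C,E}  [seen]
{A,D,E} --c--> {C,D}  [seen]
{A,B,C,E} --a--> {A,B,C,E}  [seen]
{A,B,C,E} --b--> {A,B,C,D,E}  [seen]
{A,B,C,E} --c--> {A,C,D}  [seen]
{A,C,D,E} --a--> {A,B,C,D,E}  [seen]
{A,C,D,E} --b--> {A,B,C,D,E}  [seen]
{A,C,D,E} --c--> {A,C,D}  [seen]
{B,C,D,E} --a--> {A,C,D,E}  [seen]
{B,C,D,E} --b--> {A,B,C,D,E}  [seen]
{B,C,D,E} --c--> {A,C,D}  [seen]
Reachable DFA states: {A}, {B,C,E}, {C}, {C,D}, {A,C,E}, {A,B,C,D,E}, {A,C,D}, {A,E}, {A,D,E}, {A,B,C,E}, {A,C,D,E}, {B,C,D,E}.
Accepting DFA states (contain an NFA accepting state): {A}, {B,C,E}, {A,C,E}, {A,B,C,D,E}, {A,C,D}, {A,E}, {A,D,E}, {A,B,C,E}, {A,C,D,E}, {B,C,D,E}.

10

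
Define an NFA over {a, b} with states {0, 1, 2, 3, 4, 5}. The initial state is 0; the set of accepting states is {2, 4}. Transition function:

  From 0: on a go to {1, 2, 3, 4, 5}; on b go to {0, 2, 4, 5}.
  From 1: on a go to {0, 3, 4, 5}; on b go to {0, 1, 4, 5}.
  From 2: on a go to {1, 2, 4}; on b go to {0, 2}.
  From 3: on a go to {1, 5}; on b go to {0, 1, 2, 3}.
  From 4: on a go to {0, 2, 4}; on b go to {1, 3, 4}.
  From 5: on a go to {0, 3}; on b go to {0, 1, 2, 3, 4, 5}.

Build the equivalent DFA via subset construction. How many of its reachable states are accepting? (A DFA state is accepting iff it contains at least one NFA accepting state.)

3

Start state of the DFA: {0}.
{0} --a--> {1, 2, 3, 4, 5}  [new]
{0} --b--> {0, 2, 4, 5}  [new]
{1, 2, 3, 4, 5} --a--> {0, 1, 2, 3, 4, 5}  [new]
{1, 2, 3, 4, 5} --b--> {0, 1, 2, 3, 4, 5}  [seen]
{0, 2, 4, 5} --a--> {0, 1, 2, 3, 4, 5}  [seen]
{0, 2, 4, 5} --b--> {0, 1, 2, 3, 4, 5}  [seen]
{0, 1, 2, 3, 4, 5} --a--> {0, 1, 2, 3, 4, 5}  [seen]
{0, 1, 2, 3, 4, 5} --b--> {0, 1, 2, 3, 4, 5}  [seen]
Reachable DFA states: {0}, {1, 2, 3, 4, 5}, {0, 2, 4, 5}, {0, 1, 2, 3, 4, 5}.
Accepting DFA states (contain an NFA accepting state): {1, 2, 3, 4, 5}, {0, 2, 4, 5}, {0, 1, 2, 3, 4, 5}.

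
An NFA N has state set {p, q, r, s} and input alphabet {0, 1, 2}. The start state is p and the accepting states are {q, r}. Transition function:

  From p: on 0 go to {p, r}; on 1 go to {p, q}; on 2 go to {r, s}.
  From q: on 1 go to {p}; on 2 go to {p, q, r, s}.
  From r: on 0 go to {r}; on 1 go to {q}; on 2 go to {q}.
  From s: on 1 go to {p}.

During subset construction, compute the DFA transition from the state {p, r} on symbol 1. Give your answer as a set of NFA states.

δ(p,1) = {p, q}; δ(r,1) = {q}.
Union: {p, q}.

{p, q}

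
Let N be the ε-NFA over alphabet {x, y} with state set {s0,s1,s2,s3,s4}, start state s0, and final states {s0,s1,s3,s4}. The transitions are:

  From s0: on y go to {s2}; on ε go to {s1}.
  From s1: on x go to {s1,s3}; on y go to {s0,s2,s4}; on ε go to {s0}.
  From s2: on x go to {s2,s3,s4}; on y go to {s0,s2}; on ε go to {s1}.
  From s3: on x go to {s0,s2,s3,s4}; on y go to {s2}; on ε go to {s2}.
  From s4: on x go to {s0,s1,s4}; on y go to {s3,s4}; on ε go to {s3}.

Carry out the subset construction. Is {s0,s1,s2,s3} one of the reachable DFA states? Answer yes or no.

yes

Start state of the DFA: {s0,s1} (ε-closure of the NFA start).
{s0,s1} --x--> {s0,s1,s2,s3}  [new]
{s0,s1} --y--> {s0,s1,s2,s3,s4}  [new]
{s0,s1,s2,s3} --x--> {s0,s1,s2,s3,s4}  [seen]
{s0,s1,s2,s3} --y--> {s0,s1,s2,s3,s4}  [seen]
{s0,s1,s2,s3,s4} --x--> {s0,s1,s2,s3,s4}  [seen]
{s0,s1,s2,s3,s4} --y--> {s0,s1,s2,s3,s4}  [seen]
Reachable DFA states: {s0,s1}, {s0,s1,s2,s3}, {s0,s1,s2,s3,s4}.
{s0,s1,s2,s3} is among them.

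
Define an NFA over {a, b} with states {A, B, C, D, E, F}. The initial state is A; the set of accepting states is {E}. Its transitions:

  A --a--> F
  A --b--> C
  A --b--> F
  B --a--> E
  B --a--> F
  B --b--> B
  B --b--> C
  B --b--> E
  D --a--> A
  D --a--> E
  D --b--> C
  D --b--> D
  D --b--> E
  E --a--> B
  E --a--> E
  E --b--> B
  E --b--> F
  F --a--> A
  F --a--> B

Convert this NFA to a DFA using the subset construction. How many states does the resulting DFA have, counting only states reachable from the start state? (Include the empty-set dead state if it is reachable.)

12

Start state of the DFA: {A}.
{A} --a--> {F}  [new]
{A} --b--> {C, F}  [new]
{F} --a--> {A, B}  [new]
{F} --b--> ∅  [new]
{C, F} --a--> {A, B}  [seen]
{C, F} --b--> ∅  [seen]
{A, B} --a--> {E, F}  [new]
{A, B} --b--> {B, C, E, F}  [new]
∅ --a--> ∅  [seen]
∅ --b--> ∅  [seen]
{E, F} --a--> {A, B, E}  [new]
{E, F} --b--> {B, F}  [new]
{B, C, E, F} --a--> {A, B, E, F}  [new]
{B, C, E, F} --b--> {B, C, E, F}  [seen]
{A, B, E} --a--> {B, E, F}  [new]
{A, B, E} --b--> {B, C, E, F}  [seen]
{B, F} --a--> {A, B, E, F}  [seen]
{B, F} --b--> {B, C, E}  [new]
{A, B, E, F} --a--> {A, B, E, F}  [seen]
{A, B, E, F} --b--> {B, C, E, F}  [seen]
{B, E, F} --a--> {A, B, E, F}  [seen]
{B, E, F} --b--> {B, C, E, F}  [seen]
{B, C, E} --a--> {B, E, F}  [seen]
{B, C, E} --b--> {B, C, E, F}  [seen]
Reachable DFA states: {A}, {F}, {C, F}, {A, B}, ∅, {E, F}, {B, C, E, F}, {A, B, E}, {B, F}, {A, B, E, F}, {B, E, F}, {B, C, E}.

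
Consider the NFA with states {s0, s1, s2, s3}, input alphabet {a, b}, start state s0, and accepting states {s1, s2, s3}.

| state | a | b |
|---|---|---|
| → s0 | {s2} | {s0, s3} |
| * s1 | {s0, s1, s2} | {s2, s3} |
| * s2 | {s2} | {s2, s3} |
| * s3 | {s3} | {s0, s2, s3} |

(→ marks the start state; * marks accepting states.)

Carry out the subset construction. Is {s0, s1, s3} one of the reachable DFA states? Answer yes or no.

Start state of the DFA: {s0}.
{s0} --a--> {s2}  [new]
{s0} --b--> {s0, s3}  [new]
{s2} --a--> {s2}  [seen]
{s2} --b--> {s2, s3}  [new]
{s0, s3} --a--> {s2, s3}  [seen]
{s0, s3} --b--> {s0, s2, s3}  [new]
{s2, s3} --a--> {s2, s3}  [seen]
{s2, s3} --b--> {s0, s2, s3}  [seen]
{s0, s2, s3} --a--> {s2, s3}  [seen]
{s0, s2, s3} --b--> {s0, s2, s3}  [seen]
Reachable DFA states: {s0}, {s2}, {s0, s3}, {s2, s3}, {s0, s2, s3}.
{s0, s1, s3} is not among them.

no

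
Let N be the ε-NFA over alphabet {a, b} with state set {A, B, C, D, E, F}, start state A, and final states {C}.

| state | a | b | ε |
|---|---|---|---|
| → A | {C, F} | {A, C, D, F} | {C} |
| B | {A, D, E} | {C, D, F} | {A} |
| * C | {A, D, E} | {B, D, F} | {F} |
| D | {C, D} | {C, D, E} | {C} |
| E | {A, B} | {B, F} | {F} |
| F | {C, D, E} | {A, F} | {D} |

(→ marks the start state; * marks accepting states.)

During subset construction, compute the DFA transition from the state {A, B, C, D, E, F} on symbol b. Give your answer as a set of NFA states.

δ(A,b) = {A, C, D, F}; δ(B,b) = {C, D, F}; δ(C,b) = {B, D, F}; δ(D,b) = {C, D, E}; δ(E,b) = {B, F}; δ(F,b) = {A, F}.
Union: {A, B, C, D, E, F}.

{A, B, C, D, E, F}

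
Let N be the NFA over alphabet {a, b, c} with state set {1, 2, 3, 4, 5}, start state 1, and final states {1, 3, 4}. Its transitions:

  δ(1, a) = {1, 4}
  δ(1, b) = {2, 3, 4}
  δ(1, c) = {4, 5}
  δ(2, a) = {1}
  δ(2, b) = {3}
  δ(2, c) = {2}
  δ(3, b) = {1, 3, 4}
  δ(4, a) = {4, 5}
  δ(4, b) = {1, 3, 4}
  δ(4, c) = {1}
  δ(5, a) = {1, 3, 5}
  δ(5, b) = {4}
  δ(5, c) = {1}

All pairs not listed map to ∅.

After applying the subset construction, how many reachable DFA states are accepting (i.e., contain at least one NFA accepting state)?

Start state of the DFA: {1}.
{1} --a--> {1, 4}  [new]
{1} --b--> {2, 3, 4}  [new]
{1} --c--> {4, 5}  [new]
{1, 4} --a--> {1, 4, 5}  [new]
{1, 4} --b--> {1, 2, 3, 4}  [new]
{1, 4} --c--> {1, 4, 5}  [seen]
{2, 3, 4} --a--> {1, 4, 5}  [seen]
{2, 3, 4} --b--> {1, 3, 4}  [new]
{2, 3, 4} --c--> {1, 2}  [new]
{4, 5} --a--> {1, 3, 4, 5}  [new]
{4, 5} --b--> {1, 3, 4}  [seen]
{4, 5} --c--> {1}  [seen]
{1, 4, 5} --a--> {1, 3, 4, 5}  [seen]
{1, 4, 5} --b--> {1, 2, 3, 4}  [seen]
{1, 4, 5} --c--> {1, 4, 5}  [seen]
{1, 2, 3, 4} --a--> {1, 4, 5}  [seen]
{1, 2, 3, 4} --b--> {1, 2, 3, 4}  [seen]
{1, 2, 3, 4} --c--> {1, 2, 4, 5}  [new]
{1, 3, 4} --a--> {1, 4, 5}  [seen]
{1, 3, 4} --b--> {1, 2, 3, 4}  [seen]
{1, 3, 4} --c--> {1, 4, 5}  [seen]
{1, 2} --a--> {1, 4}  [seen]
{1, 2} --b--> {2, 3, 4}  [seen]
{1, 2} --c--> {2, 4, 5}  [new]
{1, 3, 4, 5} --a--> {1, 3, 4, 5}  [seen]
{1, 3, 4, 5} --b--> {1, 2, 3, 4}  [seen]
{1, 3, 4, 5} --c--> {1, 4, 5}  [seen]
{1, 2, 4, 5} --a--> {1, 3, 4, 5}  [seen]
{1, 2, 4, 5} --b--> {1, 2, 3, 4}  [seen]
{1, 2, 4, 5} --c--> {1, 2, 4, 5}  [seen]
{2, 4, 5} --a--> {1, 3, 4, 5}  [seen]
{2, 4, 5} --b--> {1, 3, 4}  [seen]
{2, 4, 5} --c--> {1, 2}  [seen]
Reachable DFA states: {1}, {1, 4}, {2, 3, 4}, {4, 5}, {1, 4, 5}, {1, 2, 3, 4}, {1, 3, 4}, {1, 2}, {1, 3, 4, 5}, {1, 2, 4, 5}, {2, 4, 5}.
Accepting DFA states (contain an NFA accepting state): {1}, {1, 4}, {2, 3, 4}, {4, 5}, {1, 4, 5}, {1, 2, 3, 4}, {1, 3, 4}, {1, 2}, {1, 3, 4, 5}, {1, 2, 4, 5}, {2, 4, 5}.

11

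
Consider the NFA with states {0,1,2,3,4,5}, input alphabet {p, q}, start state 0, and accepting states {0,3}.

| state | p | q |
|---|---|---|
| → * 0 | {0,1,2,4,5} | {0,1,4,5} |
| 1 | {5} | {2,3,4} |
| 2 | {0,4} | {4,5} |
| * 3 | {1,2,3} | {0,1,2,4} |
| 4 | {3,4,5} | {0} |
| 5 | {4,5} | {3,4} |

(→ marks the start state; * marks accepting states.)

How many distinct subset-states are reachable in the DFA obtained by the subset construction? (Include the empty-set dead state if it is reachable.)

Start state of the DFA: {0}.
{0} --p--> {0,1,2,4,5}  [new]
{0} --q--> {0,1,4,5}  [new]
{0,1,2,4,5} --p--> {0,1,2,3,4,5}  [new]
{0,1,2,4,5} --q--> {0,1,2,3,4,5}  [seen]
{0,1,4,5} --p--> {0,1,2,3,4,5}  [seen]
{0,1,4,5} --q--> {0,1,2,3,4,5}  [seen]
{0,1,2,3,4,5} --p--> {0,1,2,3,4,5}  [seen]
{0,1,2,3,4,5} --q--> {0,1,2,3,4,5}  [seen]
Reachable DFA states: {0}, {0,1,2,4,5}, {0,1,4,5}, {0,1,2,3,4,5}.

4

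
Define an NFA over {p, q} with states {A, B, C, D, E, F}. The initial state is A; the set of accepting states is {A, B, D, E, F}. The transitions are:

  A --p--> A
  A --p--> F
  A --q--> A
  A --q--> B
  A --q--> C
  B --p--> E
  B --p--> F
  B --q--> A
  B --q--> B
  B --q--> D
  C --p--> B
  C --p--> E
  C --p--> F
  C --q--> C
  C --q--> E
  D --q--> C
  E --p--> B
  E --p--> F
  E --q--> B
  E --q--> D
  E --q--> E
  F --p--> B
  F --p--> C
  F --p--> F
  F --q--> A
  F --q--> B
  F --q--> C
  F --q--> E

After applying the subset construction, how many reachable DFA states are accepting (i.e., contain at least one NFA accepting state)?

8

Start state of the DFA: {A}.
{A} --p--> {A, F}  [new]
{A} --q--> {A, B, C}  [new]
{A, F} --p--> {A, B, C, F}  [new]
{A, F} --q--> {A, B, C, E}  [new]
{A, B, C} --p--> {A, B, E, F}  [new]
{A, B, C} --q--> {A, B, C, D, E}  [new]
{A, B, C, F} --p--> {A, B, C, E, F}  [new]
{A, B, C, F} --q--> {A, B, C, D, E}  [seen]
{A, B, C, E} --p--> {A, B, E, F}  [seen]
{A, B, C, E} --q--> {A, B, C, D, E}  [seen]
{A, B, E, F} --p--> {A, B, C, E, F}  [seen]
{A, B, E, F} --q--> {A, B, C, D, E}  [seen]
{A, B, C, D, E} --p--> {A, B, E, F}  [seen]
{A, B, C, D, E} --q--> {A, B, C, D, E}  [seen]
{A, B, C, E, F} --p--> {A, B, C, E, F}  [seen]
{A, B, C, E, F} --q--> {A, B, C, D, E}  [seen]
Reachable DFA states: {A}, {A, F}, {A, B, C}, {A, B, C, F}, {A, B, C, E}, {A, B, E, F}, {A, B, C, D, E}, {A, B, C, E, F}.
Accepting DFA states (contain an NFA accepting state): {A}, {A, F}, {A, B, C}, {A, B, C, F}, {A, B, C, E}, {A, B, E, F}, {A, B, C, D, E}, {A, B, C, E, F}.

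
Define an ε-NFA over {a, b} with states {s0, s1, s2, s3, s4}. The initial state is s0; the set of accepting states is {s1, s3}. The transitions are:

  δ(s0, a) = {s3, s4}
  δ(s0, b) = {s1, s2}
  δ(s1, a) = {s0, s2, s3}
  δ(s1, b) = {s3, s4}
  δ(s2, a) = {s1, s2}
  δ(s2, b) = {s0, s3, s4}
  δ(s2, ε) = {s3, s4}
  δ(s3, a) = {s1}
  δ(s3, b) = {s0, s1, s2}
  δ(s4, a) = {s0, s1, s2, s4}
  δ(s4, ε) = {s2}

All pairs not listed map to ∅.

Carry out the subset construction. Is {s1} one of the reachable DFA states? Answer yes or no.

no

Start state of the DFA: {s0} (ε-closure of the NFA start).
{s0} --a--> {s2, s3, s4}  [new]
{s0} --b--> {s1, s2, s3, s4}  [new]
{s2, s3, s4} --a--> {s0, s1, s2, s3, s4}  [new]
{s2, s3, s4} --b--> {s0, s1, s2, s3, s4}  [seen]
{s1, s2, s3, s4} --a--> {s0, s1, s2, s3, s4}  [seen]
{s1, s2, s3, s4} --b--> {s0, s1, s2, s3, s4}  [seen]
{s0, s1, s2, s3, s4} --a--> {s0, s1, s2, s3, s4}  [seen]
{s0, s1, s2, s3, s4} --b--> {s0, s1, s2, s3, s4}  [seen]
Reachable DFA states: {s0}, {s2, s3, s4}, {s1, s2, s3, s4}, {s0, s1, s2, s3, s4}.
{s1} is not among them.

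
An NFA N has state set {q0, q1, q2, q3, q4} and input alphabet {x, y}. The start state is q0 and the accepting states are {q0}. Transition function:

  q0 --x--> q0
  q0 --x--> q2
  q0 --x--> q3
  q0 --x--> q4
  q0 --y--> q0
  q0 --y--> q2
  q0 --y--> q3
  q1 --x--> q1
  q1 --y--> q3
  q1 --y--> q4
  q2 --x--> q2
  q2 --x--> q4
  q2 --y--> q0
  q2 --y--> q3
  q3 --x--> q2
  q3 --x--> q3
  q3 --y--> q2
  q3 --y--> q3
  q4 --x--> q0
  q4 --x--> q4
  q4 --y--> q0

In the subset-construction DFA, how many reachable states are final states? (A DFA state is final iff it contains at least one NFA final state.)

Start state of the DFA: {q0}.
{q0} --x--> {q0, q2, q3, q4}  [new]
{q0} --y--> {q0, q2, q3}  [new]
{q0, q2, q3, q4} --x--> {q0, q2, q3, q4}  [seen]
{q0, q2, q3, q4} --y--> {q0, q2, q3}  [seen]
{q0, q2, q3} --x--> {q0, q2, q3, q4}  [seen]
{q0, q2, q3} --y--> {q0, q2, q3}  [seen]
Reachable DFA states: {q0}, {q0, q2, q3, q4}, {q0, q2, q3}.
Accepting DFA states (contain an NFA accepting state): {q0}, {q0, q2, q3, q4}, {q0, q2, q3}.

3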